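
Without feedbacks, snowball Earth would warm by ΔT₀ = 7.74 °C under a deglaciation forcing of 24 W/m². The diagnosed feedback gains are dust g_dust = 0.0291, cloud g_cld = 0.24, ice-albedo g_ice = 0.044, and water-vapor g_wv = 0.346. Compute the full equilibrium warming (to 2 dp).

Total gain g = 0.0291 + 0.24 + 0.044 + 0.346 = 0.6591.
Amplification A = 1/(1 − 0.6591) = 2.933.
ΔT = 7.74 × 2.933 = 22.70 °C.

22.70 °C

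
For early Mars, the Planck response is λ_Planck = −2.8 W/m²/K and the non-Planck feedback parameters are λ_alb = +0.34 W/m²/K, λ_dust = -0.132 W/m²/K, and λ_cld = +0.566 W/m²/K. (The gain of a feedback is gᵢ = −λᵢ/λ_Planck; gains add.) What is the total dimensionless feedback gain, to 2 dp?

0.28

Convert to gains: g_alb = 0.34/2.8 = 0.1214; g_dust = -0.132/2.8 = -0.04714; g_cld = 0.566/2.8 = 0.2021.
Total gain g = 0.27636.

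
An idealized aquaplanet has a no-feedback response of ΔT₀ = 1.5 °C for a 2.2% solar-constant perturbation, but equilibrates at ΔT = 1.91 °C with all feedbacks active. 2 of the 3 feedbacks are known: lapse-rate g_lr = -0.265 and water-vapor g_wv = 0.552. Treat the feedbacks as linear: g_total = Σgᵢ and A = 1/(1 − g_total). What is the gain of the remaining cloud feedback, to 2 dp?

-0.07

Amplification A = ΔT/ΔT₀ = 1.91/1.5 = 1.273.
Total gain g = 1 − 1/A = 1 − 1/1.273 = 0.2145.
Known gains sum to -0.265 + 0.552 = 0.287.
g_cld = 0.2145 − 0.287 = -0.07.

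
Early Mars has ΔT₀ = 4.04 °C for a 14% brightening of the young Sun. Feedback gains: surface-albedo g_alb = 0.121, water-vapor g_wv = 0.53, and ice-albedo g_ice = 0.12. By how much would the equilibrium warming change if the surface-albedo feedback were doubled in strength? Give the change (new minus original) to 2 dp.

Original: g = 0.771, ΔT = 4.04/(1−0.771) = 17.6419 °C.
With doubled surface-albedo: g' = 0.892, ΔT' = 4.04/(1−0.892) = 37.4074 °C.
Change = 37.4074 − 17.6419 = 19.77 °C.

19.77 °C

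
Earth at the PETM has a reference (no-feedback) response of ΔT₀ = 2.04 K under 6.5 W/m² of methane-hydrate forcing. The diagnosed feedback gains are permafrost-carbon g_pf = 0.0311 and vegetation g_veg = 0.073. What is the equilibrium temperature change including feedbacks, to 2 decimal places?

Total gain g = 0.0311 + 0.073 = 0.1041.
Amplification A = 1/(1 − 0.1041) = 1.116.
ΔT = 2.04 × 1.116 = 2.28 K.

2.28 K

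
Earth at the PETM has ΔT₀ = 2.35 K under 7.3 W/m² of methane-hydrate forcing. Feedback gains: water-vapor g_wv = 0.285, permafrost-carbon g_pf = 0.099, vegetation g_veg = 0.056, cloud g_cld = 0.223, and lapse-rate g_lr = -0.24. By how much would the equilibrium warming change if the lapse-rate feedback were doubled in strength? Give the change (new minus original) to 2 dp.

Original: g = 0.423, ΔT = 2.35/(1−0.423) = 4.0728 K.
With doubled lapse-rate: g' = 0.183, ΔT' = 2.35/(1−0.183) = 2.8764 K.
Change = 2.8764 − 4.0728 = -1.20 K.

-1.20 K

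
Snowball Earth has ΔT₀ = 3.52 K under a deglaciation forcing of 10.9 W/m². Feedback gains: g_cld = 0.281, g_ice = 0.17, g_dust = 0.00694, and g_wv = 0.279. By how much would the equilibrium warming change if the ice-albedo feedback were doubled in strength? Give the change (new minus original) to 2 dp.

Original: g = 0.73694, ΔT = 3.52/(1−0.73694) = 13.3810 K.
With doubled ice-albedo: g' = 0.90694, ΔT' = 3.52/(1−0.90694) = 37.8251 K.
Change = 37.8251 − 13.3810 = 24.44 K.

24.44 K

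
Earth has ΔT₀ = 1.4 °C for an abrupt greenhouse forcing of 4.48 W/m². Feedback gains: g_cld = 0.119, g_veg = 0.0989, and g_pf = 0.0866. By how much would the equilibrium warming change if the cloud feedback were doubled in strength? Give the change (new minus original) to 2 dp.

0.42 °C

Original: g = 0.3045, ΔT = 1.4/(1−0.3045) = 2.0129 °C.
With doubled cloud: g' = 0.4235, ΔT' = 1.4/(1−0.4235) = 2.4284 °C.
Change = 2.4284 − 2.0129 = 0.42 °C.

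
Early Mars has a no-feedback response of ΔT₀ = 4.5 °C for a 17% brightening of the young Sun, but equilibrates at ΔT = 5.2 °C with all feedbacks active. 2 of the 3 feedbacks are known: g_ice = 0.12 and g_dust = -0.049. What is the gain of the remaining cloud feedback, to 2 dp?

Amplification A = ΔT/ΔT₀ = 5.2/4.5 = 1.156.
Total gain g = 1 − 1/A = 1 − 1/1.156 = 0.1349.
Known gains sum to 0.12 − 0.049 = 0.071.
g_cld = 0.1349 − 0.071 = 0.06.

0.06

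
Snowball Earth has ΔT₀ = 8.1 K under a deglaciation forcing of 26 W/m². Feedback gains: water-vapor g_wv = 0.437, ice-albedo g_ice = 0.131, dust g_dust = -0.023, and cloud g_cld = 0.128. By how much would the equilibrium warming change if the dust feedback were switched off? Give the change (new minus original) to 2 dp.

Original: g = 0.673, ΔT = 8.1/(1−0.673) = 24.7706 K.
Without dust: g' = 0.696, ΔT' = 8.1/(1−0.696) = 26.6447 K.
Change = 26.6447 − 24.7706 = 1.87 K.

1.87 K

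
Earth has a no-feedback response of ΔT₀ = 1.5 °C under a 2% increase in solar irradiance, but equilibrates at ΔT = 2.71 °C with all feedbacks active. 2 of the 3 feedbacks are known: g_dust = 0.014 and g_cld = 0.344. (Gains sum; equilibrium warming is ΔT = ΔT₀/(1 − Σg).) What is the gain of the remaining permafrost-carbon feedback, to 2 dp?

Amplification A = ΔT/ΔT₀ = 2.71/1.5 = 1.807.
Total gain g = 1 − 1/A = 1 − 1/1.807 = 0.4466.
Known gains sum to 0.014 + 0.344 = 0.358.
g_pf = 0.4466 − 0.358 = 0.09.

0.09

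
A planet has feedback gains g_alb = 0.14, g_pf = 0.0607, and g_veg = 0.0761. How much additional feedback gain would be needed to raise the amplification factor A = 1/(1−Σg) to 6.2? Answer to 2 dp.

0.56

Current total gain = 0.2768.
Target gain for A = 6.2: g* = 1 − 1/6.2 = 0.8387.
Additional gain needed = 0.8387 − 0.2768 = 0.56.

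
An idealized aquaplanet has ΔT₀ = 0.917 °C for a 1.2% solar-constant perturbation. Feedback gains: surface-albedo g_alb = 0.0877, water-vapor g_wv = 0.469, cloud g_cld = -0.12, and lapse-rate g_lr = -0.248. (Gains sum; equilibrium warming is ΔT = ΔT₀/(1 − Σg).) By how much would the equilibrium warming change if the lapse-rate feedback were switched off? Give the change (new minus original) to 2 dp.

0.50 °C

Original: g = 0.1887, ΔT = 0.917/(1−0.1887) = 1.1303 °C.
Without lapse-rate: g' = 0.4367, ΔT' = 0.917/(1−0.4367) = 1.6279 °C.
Change = 1.6279 − 1.1303 = 0.50 °C.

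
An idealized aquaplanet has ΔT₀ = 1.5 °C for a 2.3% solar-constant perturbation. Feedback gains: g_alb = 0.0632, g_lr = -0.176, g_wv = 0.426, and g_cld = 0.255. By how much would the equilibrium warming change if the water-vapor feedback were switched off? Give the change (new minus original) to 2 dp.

Original: g = 0.5682, ΔT = 1.5/(1−0.5682) = 3.4738 °C.
Without water-vapor: g' = 0.1422, ΔT' = 1.5/(1−0.1422) = 1.7487 °C.
Change = 1.7487 − 3.4738 = -1.73 °C.

-1.73 °C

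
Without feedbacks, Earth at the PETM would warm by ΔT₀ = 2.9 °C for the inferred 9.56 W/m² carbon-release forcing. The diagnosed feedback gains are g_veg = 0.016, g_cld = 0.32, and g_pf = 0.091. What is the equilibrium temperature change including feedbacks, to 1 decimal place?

Total gain g = 0.016 + 0.32 + 0.091 = 0.427.
Amplification A = 1/(1 − 0.427) = 1.745.
ΔT = 2.9 × 1.745 = 5.1 °C.

5.1 °C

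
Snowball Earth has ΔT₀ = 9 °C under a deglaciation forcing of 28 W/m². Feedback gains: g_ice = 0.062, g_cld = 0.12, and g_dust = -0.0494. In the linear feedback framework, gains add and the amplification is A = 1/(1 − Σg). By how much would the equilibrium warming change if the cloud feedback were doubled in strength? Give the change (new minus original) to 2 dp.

1.67 °C

Original: g = 0.1326, ΔT = 9/(1−0.1326) = 10.3758 °C.
With doubled cloud: g' = 0.2526, ΔT' = 9/(1−0.2526) = 12.0417 °C.
Change = 12.0417 − 10.3758 = 1.67 °C.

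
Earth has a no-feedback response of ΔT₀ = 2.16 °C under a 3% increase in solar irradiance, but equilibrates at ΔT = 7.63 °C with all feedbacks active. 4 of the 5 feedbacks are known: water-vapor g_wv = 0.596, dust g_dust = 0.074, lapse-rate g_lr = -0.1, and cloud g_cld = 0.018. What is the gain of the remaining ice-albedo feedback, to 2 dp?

Amplification A = ΔT/ΔT₀ = 7.63/2.16 = 3.532.
Total gain g = 1 − 1/A = 1 − 1/3.532 = 0.7169.
Known gains sum to 0.596 + 0.074 − 0.1 + 0.018 = 0.588.
g_ice = 0.7169 − 0.588 = 0.13.

0.13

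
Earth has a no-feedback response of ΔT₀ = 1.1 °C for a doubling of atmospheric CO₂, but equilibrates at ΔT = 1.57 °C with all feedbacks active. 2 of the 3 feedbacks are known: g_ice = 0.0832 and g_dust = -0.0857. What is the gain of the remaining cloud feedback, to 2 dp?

0.30

Amplification A = ΔT/ΔT₀ = 1.57/1.1 = 1.427.
Total gain g = 1 − 1/A = 1 − 1/1.427 = 0.2992.
Known gains sum to 0.0832 − 0.0857 = -0.0025.
g_cld = 0.2992 + 0.0025 = 0.30.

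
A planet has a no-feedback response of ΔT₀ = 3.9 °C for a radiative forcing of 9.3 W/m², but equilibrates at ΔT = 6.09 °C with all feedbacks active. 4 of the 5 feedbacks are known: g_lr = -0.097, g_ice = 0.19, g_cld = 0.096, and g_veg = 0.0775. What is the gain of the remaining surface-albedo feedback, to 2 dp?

Amplification A = ΔT/ΔT₀ = 6.09/3.9 = 1.562.
Total gain g = 1 − 1/A = 1 − 1/1.562 = 0.3598.
Known gains sum to -0.097 + 0.19 + 0.096 + 0.0775 = 0.2665.
g_alb = 0.3598 − 0.2665 = 0.09.

0.09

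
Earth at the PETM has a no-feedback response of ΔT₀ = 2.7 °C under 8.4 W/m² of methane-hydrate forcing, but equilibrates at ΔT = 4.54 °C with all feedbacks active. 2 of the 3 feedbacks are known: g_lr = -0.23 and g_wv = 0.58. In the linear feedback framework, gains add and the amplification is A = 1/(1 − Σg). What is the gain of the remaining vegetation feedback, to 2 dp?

Amplification A = ΔT/ΔT₀ = 4.54/2.7 = 1.681.
Total gain g = 1 − 1/A = 1 − 1/1.681 = 0.4051.
Known gains sum to -0.23 + 0.58 = 0.35.
g_veg = 0.4051 − 0.35 = 0.06.

0.06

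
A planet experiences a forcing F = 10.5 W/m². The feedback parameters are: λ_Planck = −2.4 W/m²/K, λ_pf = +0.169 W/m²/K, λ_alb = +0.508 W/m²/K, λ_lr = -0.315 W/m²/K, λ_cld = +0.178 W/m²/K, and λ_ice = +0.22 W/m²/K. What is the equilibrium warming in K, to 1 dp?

6.4 K

Net feedback parameter λ = (−2.4) + (+0.169) + (+0.508) + (-0.315) + (+0.178) + (+0.22) = -1.64 W/m²/K.
ΔT = −F/λ = −10.5/(-1.64) = 6.4 K.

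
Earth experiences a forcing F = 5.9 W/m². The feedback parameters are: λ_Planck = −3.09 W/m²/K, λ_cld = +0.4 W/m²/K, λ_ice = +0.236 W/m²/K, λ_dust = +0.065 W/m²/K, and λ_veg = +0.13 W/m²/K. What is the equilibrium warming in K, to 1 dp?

2.6 K

Net feedback parameter λ = (−3.09) + (+0.4) + (+0.236) + (+0.065) + (+0.13) = -2.259 W/m²/K.
ΔT = −F/λ = −5.9/(-2.259) = 2.6 K.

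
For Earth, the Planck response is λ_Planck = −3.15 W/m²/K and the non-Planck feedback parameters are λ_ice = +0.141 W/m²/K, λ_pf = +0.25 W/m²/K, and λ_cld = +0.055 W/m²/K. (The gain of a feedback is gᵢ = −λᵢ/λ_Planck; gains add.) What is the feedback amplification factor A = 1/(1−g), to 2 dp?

1.16

Convert to gains: g_ice = 0.141/3.15 = 0.04476; g_pf = 0.25/3.15 = 0.07937; g_cld = 0.055/3.15 = 0.01746.
Total gain g = 0.14159.
A = 1/(1 − 0.14159) = 1.16.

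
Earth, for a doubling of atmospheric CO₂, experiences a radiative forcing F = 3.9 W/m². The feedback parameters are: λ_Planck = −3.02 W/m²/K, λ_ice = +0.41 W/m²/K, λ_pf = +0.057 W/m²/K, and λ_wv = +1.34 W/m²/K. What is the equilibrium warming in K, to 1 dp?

Net feedback parameter λ = (−3.02) + (+0.41) + (+0.057) + (+1.34) = -1.213 W/m²/K.
ΔT = −F/λ = −3.9/(-1.213) = 3.2 K.

3.2 K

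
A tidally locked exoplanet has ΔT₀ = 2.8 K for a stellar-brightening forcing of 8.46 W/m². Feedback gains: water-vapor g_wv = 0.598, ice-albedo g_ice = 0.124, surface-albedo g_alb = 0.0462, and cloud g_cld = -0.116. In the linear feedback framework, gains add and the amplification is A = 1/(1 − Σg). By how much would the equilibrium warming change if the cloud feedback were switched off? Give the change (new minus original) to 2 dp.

Original: g = 0.6522, ΔT = 2.8/(1−0.6522) = 8.0506 K.
Without cloud: g' = 0.7682, ΔT' = 2.8/(1−0.7682) = 12.0794 K.
Change = 12.0794 − 8.0506 = 4.03 K.

4.03 K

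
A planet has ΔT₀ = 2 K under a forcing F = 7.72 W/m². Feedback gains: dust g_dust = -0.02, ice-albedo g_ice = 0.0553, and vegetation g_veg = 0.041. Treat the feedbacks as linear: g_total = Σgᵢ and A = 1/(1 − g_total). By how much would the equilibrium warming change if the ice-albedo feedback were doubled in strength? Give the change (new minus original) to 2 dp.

Original: g = 0.0763, ΔT = 2/(1−0.0763) = 2.1652 K.
With doubled ice-albedo: g' = 0.1316, ΔT' = 2/(1−0.1316) = 2.3031 K.
Change = 2.3031 − 2.1652 = 0.14 K.

0.14 K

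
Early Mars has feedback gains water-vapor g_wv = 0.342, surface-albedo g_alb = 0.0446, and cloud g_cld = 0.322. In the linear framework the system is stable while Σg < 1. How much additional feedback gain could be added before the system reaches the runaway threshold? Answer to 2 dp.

0.29

Current total gain = 0.342 + 0.0446 + 0.322 = 0.7086.
Margin to runaway = 1 − 0.7086 = 0.29.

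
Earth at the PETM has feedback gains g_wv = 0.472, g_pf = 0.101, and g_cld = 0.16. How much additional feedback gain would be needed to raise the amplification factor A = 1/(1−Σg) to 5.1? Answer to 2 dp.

0.07

Current total gain = 0.733.
Target gain for A = 5.1: g* = 1 − 1/5.1 = 0.8039.
Additional gain needed = 0.8039 − 0.733 = 0.07.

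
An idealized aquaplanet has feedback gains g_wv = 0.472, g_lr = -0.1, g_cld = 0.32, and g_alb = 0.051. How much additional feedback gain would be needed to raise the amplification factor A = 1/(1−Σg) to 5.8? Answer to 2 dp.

Current total gain = 0.743.
Target gain for A = 5.8: g* = 1 − 1/5.8 = 0.8276.
Additional gain needed = 0.8276 − 0.743 = 0.08.

0.08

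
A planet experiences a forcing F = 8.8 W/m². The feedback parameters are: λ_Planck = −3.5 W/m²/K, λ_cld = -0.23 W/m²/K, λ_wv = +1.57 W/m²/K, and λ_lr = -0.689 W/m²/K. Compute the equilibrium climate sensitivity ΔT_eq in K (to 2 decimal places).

Net feedback parameter λ = (−3.5) + (-0.23) + (+1.57) + (-0.689) = -2.849 W/m²/K.
ΔT = −F/λ = −8.8/(-2.849) = 3.09 K.

3.09 K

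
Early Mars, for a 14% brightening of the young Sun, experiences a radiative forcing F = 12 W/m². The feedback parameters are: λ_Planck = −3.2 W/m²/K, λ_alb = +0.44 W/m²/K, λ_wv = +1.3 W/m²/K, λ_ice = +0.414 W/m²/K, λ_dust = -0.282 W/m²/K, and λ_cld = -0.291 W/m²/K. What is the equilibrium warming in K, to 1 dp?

Net feedback parameter λ = (−3.2) + (+0.44) + (+1.3) + (+0.414) + (-0.282) + (-0.291) = -1.619 W/m²/K.
ΔT = −F/λ = −12/(-1.619) = 7.4 K.

7.4 K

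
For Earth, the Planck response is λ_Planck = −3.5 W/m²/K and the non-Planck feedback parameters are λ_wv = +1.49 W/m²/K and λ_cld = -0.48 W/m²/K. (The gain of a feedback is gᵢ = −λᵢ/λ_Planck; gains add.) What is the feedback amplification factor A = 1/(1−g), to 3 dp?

Convert to gains: g_wv = 1.49/3.5 = 0.4257; g_cld = -0.48/3.5 = -0.1371.
Total gain g = 0.2886.
A = 1/(1 − 0.2886) = 1.406.

1.406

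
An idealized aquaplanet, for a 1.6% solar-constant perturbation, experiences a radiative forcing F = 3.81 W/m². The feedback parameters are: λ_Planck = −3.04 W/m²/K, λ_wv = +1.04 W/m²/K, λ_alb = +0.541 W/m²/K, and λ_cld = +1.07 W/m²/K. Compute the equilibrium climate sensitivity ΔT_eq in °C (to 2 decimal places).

Net feedback parameter λ = (−3.04) + (+1.04) + (+0.541) + (+1.07) = -0.389 W/m²/K.
ΔT = −F/λ = −3.81/(-0.389) = 9.79 °C.

9.79 °C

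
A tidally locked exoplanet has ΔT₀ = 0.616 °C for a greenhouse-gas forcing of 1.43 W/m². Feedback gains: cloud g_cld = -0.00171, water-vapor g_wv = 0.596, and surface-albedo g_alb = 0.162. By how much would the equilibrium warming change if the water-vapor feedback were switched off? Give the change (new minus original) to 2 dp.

-1.79 °C

Original: g = 0.75629, ΔT = 0.616/(1−0.75629) = 2.5276 °C.
Without water-vapor: g' = 0.16029, ΔT' = 0.616/(1−0.16029) = 0.7336 °C.
Change = 0.7336 − 2.5276 = -1.79 °C.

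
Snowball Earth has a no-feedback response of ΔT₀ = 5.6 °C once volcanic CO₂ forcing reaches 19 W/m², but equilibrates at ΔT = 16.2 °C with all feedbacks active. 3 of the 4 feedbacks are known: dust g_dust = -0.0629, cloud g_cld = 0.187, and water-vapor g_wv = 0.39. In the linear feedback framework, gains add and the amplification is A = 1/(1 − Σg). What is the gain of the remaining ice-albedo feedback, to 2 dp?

Amplification A = ΔT/ΔT₀ = 16.2/5.6 = 2.893.
Total gain g = 1 − 1/A = 1 − 1/2.893 = 0.6543.
Known gains sum to -0.0629 + 0.187 + 0.39 = 0.5141.
g_ice = 0.6543 − 0.5141 = 0.14.

0.14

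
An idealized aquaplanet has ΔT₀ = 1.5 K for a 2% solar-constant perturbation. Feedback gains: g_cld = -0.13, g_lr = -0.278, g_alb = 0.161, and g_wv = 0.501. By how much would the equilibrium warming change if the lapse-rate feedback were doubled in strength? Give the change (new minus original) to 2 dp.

-0.55 K

Original: g = 0.254, ΔT = 1.5/(1−0.254) = 2.0107 K.
With doubled lapse-rate: g' = -0.024, ΔT' = 1.5/(1+0.024) = 1.4648 K.
Change = 1.4648 − 2.0107 = -0.55 K.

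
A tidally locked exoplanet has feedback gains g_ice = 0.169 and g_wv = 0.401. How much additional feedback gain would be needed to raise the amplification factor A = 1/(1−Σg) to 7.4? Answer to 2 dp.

0.29

Current total gain = 0.57.
Target gain for A = 7.4: g* = 1 − 1/7.4 = 0.8649.
Additional gain needed = 0.8649 − 0.57 = 0.29.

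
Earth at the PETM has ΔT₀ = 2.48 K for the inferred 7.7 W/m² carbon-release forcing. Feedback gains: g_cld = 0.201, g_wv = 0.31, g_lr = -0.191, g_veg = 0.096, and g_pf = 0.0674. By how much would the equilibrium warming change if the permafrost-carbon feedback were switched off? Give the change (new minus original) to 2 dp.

Original: g = 0.4834, ΔT = 2.48/(1−0.4834) = 4.8006 K.
Without permafrost-carbon: g' = 0.416, ΔT' = 2.48/(1−0.416) = 4.2466 K.
Change = 4.2466 − 4.8006 = -0.55 K.

-0.55 K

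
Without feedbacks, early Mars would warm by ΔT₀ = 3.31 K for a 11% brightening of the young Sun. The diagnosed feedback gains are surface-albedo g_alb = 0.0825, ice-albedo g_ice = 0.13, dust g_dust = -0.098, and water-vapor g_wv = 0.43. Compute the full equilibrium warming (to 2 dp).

Total gain g = 0.0825 + 0.13 − 0.098 + 0.43 = 0.5445.
Amplification A = 1/(1 − 0.5445) = 2.195.
ΔT = 3.31 × 2.195 = 7.27 K.

7.27 K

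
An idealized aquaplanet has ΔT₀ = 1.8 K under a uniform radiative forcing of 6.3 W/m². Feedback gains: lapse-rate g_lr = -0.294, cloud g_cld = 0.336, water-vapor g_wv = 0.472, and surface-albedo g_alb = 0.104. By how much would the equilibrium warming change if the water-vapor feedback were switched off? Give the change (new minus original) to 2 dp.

-2.60 K

Original: g = 0.618, ΔT = 1.8/(1−0.618) = 4.7120 K.
Without water-vapor: g' = 0.146, ΔT' = 1.8/(1−0.146) = 2.1077 K.
Change = 2.1077 − 4.7120 = -2.60 K.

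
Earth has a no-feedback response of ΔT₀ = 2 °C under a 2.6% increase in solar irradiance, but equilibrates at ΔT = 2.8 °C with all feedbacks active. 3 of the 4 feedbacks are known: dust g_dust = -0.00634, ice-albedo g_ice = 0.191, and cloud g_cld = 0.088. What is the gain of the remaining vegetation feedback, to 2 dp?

0.01

Amplification A = ΔT/ΔT₀ = 2.8/2 = 1.4.
Total gain g = 1 − 1/A = 1 − 1/1.4 = 0.2857.
Known gains sum to -0.00634 + 0.191 + 0.088 = 0.27266.
g_veg = 0.2857 − 0.27266 = 0.01.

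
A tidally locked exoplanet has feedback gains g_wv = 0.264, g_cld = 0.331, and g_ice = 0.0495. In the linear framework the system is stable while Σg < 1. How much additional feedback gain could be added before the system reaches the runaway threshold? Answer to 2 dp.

0.36

Current total gain = 0.264 + 0.331 + 0.0495 = 0.6445.
Margin to runaway = 1 − 0.6445 = 0.36.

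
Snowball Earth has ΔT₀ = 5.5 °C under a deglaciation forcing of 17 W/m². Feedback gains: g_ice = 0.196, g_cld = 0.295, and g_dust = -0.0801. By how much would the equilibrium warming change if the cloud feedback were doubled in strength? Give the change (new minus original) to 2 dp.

9.36 °C

Original: g = 0.4109, ΔT = 5.5/(1−0.4109) = 9.3363 °C.
With doubled cloud: g' = 0.7059, ΔT' = 5.5/(1−0.7059) = 18.7011 °C.
Change = 18.7011 − 9.3363 = 9.36 °C.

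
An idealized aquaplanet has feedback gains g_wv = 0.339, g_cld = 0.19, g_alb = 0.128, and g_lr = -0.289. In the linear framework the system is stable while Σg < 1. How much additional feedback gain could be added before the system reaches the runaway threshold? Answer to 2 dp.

Current total gain = 0.339 + 0.19 + 0.128 − 0.289 = 0.368.
Margin to runaway = 1 − 0.368 = 0.63.

0.63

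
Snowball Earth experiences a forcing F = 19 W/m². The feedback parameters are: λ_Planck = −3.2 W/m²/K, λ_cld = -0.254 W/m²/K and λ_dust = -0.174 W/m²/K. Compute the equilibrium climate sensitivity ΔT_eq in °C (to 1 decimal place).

Net feedback parameter λ = (−3.2) + (-0.254) + (-0.174) = -3.628 W/m²/K.
ΔT = −F/λ = −19/(-3.628) = 5.2 °C.

5.2 °C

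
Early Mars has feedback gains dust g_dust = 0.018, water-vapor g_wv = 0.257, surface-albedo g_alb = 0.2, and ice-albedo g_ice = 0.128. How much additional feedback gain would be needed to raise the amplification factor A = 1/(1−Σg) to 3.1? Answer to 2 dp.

0.07

Current total gain = 0.603.
Target gain for A = 3.1: g* = 1 − 1/3.1 = 0.6774.
Additional gain needed = 0.6774 − 0.603 = 0.07.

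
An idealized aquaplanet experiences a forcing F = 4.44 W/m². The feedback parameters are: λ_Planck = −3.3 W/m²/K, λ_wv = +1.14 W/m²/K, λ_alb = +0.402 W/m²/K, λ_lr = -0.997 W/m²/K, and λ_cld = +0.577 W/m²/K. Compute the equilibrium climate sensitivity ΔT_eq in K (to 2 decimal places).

2.04 K

Net feedback parameter λ = (−3.3) + (+1.14) + (+0.402) + (-0.997) + (+0.577) = -2.178 W/m²/K.
ΔT = −F/λ = −4.44/(-2.178) = 2.04 K.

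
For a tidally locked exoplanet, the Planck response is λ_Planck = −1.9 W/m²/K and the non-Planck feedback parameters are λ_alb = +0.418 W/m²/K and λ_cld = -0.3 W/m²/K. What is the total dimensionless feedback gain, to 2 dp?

Convert to gains: g_alb = 0.418/1.9 = 0.22; g_cld = -0.3/1.9 = -0.1579.
Total gain g = 0.0621.

0.06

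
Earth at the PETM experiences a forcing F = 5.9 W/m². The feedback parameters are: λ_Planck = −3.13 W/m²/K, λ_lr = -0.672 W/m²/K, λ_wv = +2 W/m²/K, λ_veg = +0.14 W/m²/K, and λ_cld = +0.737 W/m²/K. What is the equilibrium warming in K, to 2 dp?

6.38 K

Net feedback parameter λ = (−3.13) + (-0.672) + (+2) + (+0.14) + (+0.737) = -0.925 W/m²/K.
ΔT = −F/λ = −5.9/(-0.925) = 6.38 K.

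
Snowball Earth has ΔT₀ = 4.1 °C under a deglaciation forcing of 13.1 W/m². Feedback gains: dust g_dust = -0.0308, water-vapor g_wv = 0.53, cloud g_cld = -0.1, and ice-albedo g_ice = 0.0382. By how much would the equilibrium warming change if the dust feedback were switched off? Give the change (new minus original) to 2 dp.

0.42 °C

Original: g = 0.4374, ΔT = 4.1/(1−0.4374) = 7.2876 °C.
Without dust: g' = 0.4682, ΔT' = 4.1/(1−0.4682) = 7.7097 °C.
Change = 7.7097 − 7.2876 = 0.42 °C.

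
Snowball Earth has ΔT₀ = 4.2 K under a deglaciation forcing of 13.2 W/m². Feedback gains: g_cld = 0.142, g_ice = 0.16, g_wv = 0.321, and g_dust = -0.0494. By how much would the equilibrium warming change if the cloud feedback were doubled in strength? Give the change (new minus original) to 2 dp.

Original: g = 0.5736, ΔT = 4.2/(1−0.5736) = 9.8499 K.
With doubled cloud: g' = 0.7156, ΔT' = 4.2/(1−0.7156) = 14.7679 K.
Change = 14.7679 − 9.8499 = 4.92 K.

4.92 K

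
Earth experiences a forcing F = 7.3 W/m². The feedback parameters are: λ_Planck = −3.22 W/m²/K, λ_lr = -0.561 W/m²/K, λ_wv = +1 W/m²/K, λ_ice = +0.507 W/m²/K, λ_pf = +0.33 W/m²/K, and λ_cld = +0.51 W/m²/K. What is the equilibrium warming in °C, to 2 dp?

Net feedback parameter λ = (−3.22) + (-0.561) + (+1) + (+0.507) + (+0.33) + (+0.51) = -1.434 W/m²/K.
ΔT = −F/λ = −7.3/(-1.434) = 5.09 °C.

5.09 °C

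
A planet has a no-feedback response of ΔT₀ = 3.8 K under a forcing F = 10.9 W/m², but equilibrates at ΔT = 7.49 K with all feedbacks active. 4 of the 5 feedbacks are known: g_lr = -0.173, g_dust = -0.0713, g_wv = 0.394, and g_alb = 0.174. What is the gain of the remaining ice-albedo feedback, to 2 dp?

Amplification A = ΔT/ΔT₀ = 7.49/3.8 = 1.971.
Total gain g = 1 − 1/A = 1 − 1/1.971 = 0.4926.
Known gains sum to -0.173 − 0.0713 + 0.394 + 0.174 = 0.3237.
g_ice = 0.4926 − 0.3237 = 0.17.

0.17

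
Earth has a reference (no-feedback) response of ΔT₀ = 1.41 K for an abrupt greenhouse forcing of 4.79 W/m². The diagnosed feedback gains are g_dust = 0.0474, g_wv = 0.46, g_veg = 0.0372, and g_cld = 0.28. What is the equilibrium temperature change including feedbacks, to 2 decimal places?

Total gain g = 0.0474 + 0.46 + 0.0372 + 0.28 = 0.8246.
Amplification A = 1/(1 − 0.8246) = 5.701.
ΔT = 1.41 × 5.701 = 8.04 K.

8.04 K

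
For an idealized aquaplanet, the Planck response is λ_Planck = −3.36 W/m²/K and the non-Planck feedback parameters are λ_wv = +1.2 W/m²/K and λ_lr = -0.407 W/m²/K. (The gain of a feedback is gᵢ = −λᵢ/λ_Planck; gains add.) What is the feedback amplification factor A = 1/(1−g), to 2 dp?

1.31

Convert to gains: g_wv = 1.2/3.36 = 0.3571; g_lr = -0.407/3.36 = -0.1211.
Total gain g = 0.236.
A = 1/(1 − 0.236) = 1.31.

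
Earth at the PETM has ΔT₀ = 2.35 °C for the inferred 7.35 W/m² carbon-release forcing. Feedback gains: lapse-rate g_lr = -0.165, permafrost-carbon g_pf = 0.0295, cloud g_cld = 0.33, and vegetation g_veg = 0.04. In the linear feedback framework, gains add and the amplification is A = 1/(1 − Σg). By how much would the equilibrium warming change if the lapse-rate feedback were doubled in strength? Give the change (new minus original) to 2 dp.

Original: g = 0.2345, ΔT = 2.35/(1−0.2345) = 3.0699 °C.
With doubled lapse-rate: g' = 0.0695, ΔT' = 2.35/(1−0.0695) = 2.5255 °C.
Change = 2.5255 − 3.0699 = -0.54 °C.

-0.54 °C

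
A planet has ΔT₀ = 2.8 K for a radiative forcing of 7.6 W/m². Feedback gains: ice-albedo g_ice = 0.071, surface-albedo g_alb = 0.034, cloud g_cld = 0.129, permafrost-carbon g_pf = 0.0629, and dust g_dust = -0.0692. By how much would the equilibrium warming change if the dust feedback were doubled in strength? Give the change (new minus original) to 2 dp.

Original: g = 0.2277, ΔT = 2.8/(1−0.2277) = 3.6255 K.
With doubled dust: g' = 0.1585, ΔT' = 2.8/(1−0.1585) = 3.3274 K.
Change = 3.3274 − 3.6255 = -0.30 K.

-0.30 K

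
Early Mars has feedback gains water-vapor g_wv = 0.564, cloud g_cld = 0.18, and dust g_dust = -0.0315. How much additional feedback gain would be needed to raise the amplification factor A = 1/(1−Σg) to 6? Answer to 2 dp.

0.12

Current total gain = 0.7125.
Target gain for A = 6: g* = 1 − 1/6 = 0.8333.
Additional gain needed = 0.8333 − 0.7125 = 0.12.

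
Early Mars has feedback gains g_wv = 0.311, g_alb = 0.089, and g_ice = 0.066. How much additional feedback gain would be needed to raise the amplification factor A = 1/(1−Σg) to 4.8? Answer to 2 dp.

Current total gain = 0.466.
Target gain for A = 4.8: g* = 1 − 1/4.8 = 0.7917.
Additional gain needed = 0.7917 − 0.466 = 0.33.

0.33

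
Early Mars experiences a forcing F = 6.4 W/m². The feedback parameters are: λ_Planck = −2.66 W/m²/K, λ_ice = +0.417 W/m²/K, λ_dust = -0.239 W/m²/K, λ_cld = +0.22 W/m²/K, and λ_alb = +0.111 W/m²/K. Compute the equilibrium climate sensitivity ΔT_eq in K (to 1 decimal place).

3.0 K

Net feedback parameter λ = (−2.66) + (+0.417) + (-0.239) + (+0.22) + (+0.111) = -2.151 W/m²/K.
ΔT = −F/λ = −6.4/(-2.151) = 3.0 K.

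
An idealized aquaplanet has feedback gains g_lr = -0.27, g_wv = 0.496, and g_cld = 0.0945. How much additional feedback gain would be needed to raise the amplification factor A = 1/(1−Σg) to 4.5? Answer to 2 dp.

Current total gain = 0.3205.
Target gain for A = 4.5: g* = 1 − 1/4.5 = 0.7778.
Additional gain needed = 0.7778 − 0.3205 = 0.46.

0.46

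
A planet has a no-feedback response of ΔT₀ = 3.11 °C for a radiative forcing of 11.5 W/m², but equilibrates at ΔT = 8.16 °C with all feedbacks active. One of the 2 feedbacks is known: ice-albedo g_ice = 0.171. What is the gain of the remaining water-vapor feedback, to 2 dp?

Amplification A = ΔT/ΔT₀ = 8.16/3.11 = 2.624.
Total gain g = 1 − 1/A = 1 − 1/2.624 = 0.6189.
The known gain is 0.171.
g_wv = 0.6189 − 0.171 = 0.45.

0.45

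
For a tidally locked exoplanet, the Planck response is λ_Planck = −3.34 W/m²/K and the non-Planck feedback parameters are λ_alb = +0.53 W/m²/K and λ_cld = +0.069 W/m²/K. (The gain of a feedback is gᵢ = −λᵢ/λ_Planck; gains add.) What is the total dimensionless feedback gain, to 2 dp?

Convert to gains: g_alb = 0.53/3.34 = 0.1587; g_cld = 0.069/3.34 = 0.02066.
Total gain g = 0.17936.

0.18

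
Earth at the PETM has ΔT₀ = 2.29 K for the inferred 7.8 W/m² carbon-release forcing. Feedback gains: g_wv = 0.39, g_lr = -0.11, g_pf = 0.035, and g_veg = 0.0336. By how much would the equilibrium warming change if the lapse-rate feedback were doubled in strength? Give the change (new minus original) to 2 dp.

Original: g = 0.3486, ΔT = 2.29/(1−0.3486) = 3.5155 K.
With doubled lapse-rate: g' = 0.2386, ΔT' = 2.29/(1−0.2386) = 3.0076 K.
Change = 3.0076 − 3.5155 = -0.51 K.

-0.51 K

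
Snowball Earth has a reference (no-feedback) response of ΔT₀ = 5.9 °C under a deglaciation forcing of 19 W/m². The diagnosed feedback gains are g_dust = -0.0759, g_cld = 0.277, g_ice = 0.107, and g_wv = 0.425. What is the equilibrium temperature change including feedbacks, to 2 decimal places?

22.11 °C

Total gain g = -0.0759 + 0.277 + 0.107 + 0.425 = 0.7331.
Amplification A = 1/(1 − 0.7331) = 3.747.
ΔT = 5.9 × 3.747 = 22.11 °C.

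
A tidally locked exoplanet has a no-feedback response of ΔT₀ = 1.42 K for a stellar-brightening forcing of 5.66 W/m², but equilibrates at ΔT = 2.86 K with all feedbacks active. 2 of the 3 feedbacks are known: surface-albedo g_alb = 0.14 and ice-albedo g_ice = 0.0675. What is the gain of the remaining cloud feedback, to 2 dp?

Amplification A = ΔT/ΔT₀ = 2.86/1.42 = 2.014.
Total gain g = 1 − 1/A = 1 − 1/2.014 = 0.5035.
Known gains sum to 0.14 + 0.0675 = 0.2075.
g_cld = 0.5035 − 0.2075 = 0.30.

0.30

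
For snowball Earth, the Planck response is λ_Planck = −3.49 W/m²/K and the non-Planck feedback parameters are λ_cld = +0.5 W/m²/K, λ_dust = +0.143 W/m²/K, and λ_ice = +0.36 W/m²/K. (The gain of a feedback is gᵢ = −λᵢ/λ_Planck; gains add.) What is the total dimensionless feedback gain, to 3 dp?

0.287

Convert to gains: g_cld = 0.5/3.49 = 0.1433; g_dust = 0.143/3.49 = 0.04097; g_ice = 0.36/3.49 = 0.1032.
Total gain g = 0.28747.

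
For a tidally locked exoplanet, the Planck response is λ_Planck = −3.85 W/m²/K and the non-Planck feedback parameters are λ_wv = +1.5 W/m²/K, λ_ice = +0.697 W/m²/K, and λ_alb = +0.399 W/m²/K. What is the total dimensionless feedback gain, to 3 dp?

0.674

Convert to gains: g_wv = 1.5/3.85 = 0.3896; g_ice = 0.697/3.85 = 0.181; g_alb = 0.399/3.85 = 0.1036.
Total gain g = 0.6742.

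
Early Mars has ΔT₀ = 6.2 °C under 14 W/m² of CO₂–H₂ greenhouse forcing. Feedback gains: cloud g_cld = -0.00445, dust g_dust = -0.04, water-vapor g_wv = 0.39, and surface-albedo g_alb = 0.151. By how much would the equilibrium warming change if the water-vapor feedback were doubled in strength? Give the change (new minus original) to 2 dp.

42.33 °C

Original: g = 0.49655, ΔT = 6.2/(1−0.49655) = 12.3150 °C.
With doubled water-vapor: g' = 0.88655, ΔT' = 6.2/(1−0.88655) = 54.6496 °C.
Change = 54.6496 − 12.3150 = 42.33 °C.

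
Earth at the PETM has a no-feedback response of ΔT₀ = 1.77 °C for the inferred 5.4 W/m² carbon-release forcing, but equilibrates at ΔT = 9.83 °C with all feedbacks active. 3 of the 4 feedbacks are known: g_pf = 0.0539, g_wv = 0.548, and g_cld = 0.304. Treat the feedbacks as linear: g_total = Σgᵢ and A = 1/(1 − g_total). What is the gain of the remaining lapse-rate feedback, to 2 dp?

Amplification A = ΔT/ΔT₀ = 9.83/1.77 = 5.554.
Total gain g = 1 − 1/A = 1 − 1/5.554 = 0.8199.
Known gains sum to 0.0539 + 0.548 + 0.304 = 0.9059.
g_lr = 0.8199 − 0.9059 = -0.09.

-0.09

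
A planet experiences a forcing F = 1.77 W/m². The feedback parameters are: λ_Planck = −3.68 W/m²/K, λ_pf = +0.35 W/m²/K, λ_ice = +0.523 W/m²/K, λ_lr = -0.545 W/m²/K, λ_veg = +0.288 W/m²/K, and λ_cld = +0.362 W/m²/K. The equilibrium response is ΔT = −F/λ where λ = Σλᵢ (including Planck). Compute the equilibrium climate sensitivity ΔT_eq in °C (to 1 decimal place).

Net feedback parameter λ = (−3.68) + (+0.35) + (+0.523) + (-0.545) + (+0.288) + (+0.362) = -2.702 W/m²/K.
ΔT = −F/λ = −1.77/(-2.702) = 0.7 °C.

0.7 °C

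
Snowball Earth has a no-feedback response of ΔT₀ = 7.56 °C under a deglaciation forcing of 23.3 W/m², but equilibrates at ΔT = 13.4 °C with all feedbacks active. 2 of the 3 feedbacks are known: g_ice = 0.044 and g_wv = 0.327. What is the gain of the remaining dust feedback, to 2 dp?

0.06

Amplification A = ΔT/ΔT₀ = 13.4/7.56 = 1.772.
Total gain g = 1 − 1/A = 1 − 1/1.772 = 0.4357.
Known gains sum to 0.044 + 0.327 = 0.371.
g_dust = 0.4357 − 0.371 = 0.06.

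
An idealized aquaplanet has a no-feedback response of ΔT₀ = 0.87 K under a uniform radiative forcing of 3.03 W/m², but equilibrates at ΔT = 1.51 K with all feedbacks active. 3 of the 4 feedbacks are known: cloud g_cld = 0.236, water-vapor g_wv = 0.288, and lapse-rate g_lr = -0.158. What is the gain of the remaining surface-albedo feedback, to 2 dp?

0.06

Amplification A = ΔT/ΔT₀ = 1.51/0.87 = 1.736.
Total gain g = 1 − 1/A = 1 − 1/1.736 = 0.424.
Known gains sum to 0.236 + 0.288 − 0.158 = 0.366.
g_alb = 0.424 − 0.366 = 0.06.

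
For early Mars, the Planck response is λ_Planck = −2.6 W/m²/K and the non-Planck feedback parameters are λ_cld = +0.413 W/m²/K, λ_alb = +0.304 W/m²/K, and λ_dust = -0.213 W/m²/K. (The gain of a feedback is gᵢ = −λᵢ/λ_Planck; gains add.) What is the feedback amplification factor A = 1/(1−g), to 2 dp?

1.24

Convert to gains: g_cld = 0.413/2.6 = 0.1588; g_alb = 0.304/2.6 = 0.1169; g_dust = -0.213/2.6 = -0.08192.
Total gain g = 0.19378.
A = 1/(1 − 0.19378) = 1.24.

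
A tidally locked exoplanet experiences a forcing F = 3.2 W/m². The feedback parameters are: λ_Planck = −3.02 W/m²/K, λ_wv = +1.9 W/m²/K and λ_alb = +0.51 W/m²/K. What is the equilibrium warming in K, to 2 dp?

Net feedback parameter λ = (−3.02) + (+1.9) + (+0.51) = -0.61 W/m²/K.
ΔT = −F/λ = −3.2/(-0.61) = 5.25 K.

5.25 K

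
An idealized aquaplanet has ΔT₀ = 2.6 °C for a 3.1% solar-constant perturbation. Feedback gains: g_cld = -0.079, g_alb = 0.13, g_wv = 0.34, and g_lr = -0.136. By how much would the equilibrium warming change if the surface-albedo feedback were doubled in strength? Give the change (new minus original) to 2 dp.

0.74 °C

Original: g = 0.255, ΔT = 2.6/(1−0.255) = 3.4899 °C.
With doubled surface-albedo: g' = 0.385, ΔT' = 2.6/(1−0.385) = 4.2276 °C.
Change = 4.2276 − 3.4899 = 0.74 °C.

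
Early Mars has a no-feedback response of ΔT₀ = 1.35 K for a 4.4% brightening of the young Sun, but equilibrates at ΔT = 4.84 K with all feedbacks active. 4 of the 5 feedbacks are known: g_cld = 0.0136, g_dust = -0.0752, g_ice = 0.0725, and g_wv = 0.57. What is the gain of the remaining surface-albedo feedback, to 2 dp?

0.14

Amplification A = ΔT/ΔT₀ = 4.84/1.35 = 3.585.
Total gain g = 1 − 1/A = 1 − 1/3.585 = 0.7211.
Known gains sum to 0.0136 − 0.0752 + 0.0725 + 0.57 = 0.5809.
g_alb = 0.7211 − 0.5809 = 0.14.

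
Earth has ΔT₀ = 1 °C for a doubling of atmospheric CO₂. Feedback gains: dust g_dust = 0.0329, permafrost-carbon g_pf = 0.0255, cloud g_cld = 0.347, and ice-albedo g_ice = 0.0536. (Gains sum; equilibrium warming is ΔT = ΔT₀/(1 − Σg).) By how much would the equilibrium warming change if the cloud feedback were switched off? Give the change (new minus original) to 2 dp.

-0.72 °C

Original: g = 0.459, ΔT = 1/(1−0.459) = 1.8484 °C.
Without cloud: g' = 0.112, ΔT' = 1/(1−0.112) = 1.1261 °C.
Change = 1.1261 − 1.8484 = -0.72 °C.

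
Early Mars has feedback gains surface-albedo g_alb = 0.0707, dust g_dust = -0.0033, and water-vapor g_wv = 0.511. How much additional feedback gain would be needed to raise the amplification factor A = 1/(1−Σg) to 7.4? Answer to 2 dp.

Current total gain = 0.5784.
Target gain for A = 7.4: g* = 1 − 1/7.4 = 0.8649.
Additional gain needed = 0.8649 − 0.5784 = 0.29.

0.29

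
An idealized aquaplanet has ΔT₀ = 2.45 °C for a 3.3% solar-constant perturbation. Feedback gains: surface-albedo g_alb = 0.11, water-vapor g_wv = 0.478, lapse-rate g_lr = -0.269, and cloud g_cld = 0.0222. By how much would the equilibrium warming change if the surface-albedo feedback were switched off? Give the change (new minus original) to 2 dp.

-0.53 °C

Original: g = 0.3412, ΔT = 2.45/(1−0.3412) = 3.7189 °C.
Without surface-albedo: g' = 0.2312, ΔT' = 2.45/(1−0.2312) = 3.1868 °C.
Change = 3.1868 − 3.7189 = -0.53 °C.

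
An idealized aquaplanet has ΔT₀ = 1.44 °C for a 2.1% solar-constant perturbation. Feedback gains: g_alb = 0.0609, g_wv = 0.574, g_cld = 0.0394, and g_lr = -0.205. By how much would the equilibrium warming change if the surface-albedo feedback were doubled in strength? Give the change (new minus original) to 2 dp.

Original: g = 0.4693, ΔT = 1.44/(1−0.4693) = 2.7134 °C.
With doubled surface-albedo: g' = 0.5302, ΔT' = 1.44/(1−0.5302) = 3.0651 °C.
Change = 3.0651 − 2.7134 = 0.35 °C.

0.35 °C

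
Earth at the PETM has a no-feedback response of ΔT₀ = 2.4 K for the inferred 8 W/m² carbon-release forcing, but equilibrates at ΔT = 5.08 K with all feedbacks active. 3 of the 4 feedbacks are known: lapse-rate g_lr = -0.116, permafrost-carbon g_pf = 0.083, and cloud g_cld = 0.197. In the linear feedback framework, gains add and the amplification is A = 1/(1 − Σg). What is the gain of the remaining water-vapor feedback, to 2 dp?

0.36

Amplification A = ΔT/ΔT₀ = 5.08/2.4 = 2.117.
Total gain g = 1 − 1/A = 1 − 1/2.117 = 0.5276.
Known gains sum to -0.116 + 0.083 + 0.197 = 0.164.
g_wv = 0.5276 − 0.164 = 0.36.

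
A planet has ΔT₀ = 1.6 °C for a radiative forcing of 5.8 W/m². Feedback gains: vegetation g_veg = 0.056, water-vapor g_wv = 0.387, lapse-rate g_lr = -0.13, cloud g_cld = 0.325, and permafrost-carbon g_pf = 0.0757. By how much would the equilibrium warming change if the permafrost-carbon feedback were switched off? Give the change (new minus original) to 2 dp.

-1.17 °C

Original: g = 0.7137, ΔT = 1.6/(1−0.7137) = 5.5885 °C.
Without permafrost-carbon: g' = 0.638, ΔT' = 1.6/(1−0.638) = 4.4199 °C.
Change = 4.4199 − 5.5885 = -1.17 °C.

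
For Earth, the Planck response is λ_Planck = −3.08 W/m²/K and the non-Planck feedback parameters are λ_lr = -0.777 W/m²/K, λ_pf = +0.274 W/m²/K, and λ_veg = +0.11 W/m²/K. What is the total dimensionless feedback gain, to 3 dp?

-0.128

Convert to gains: g_lr = -0.777/3.08 = -0.2523; g_pf = 0.274/3.08 = 0.08896; g_veg = 0.11/3.08 = 0.03571.
Total gain g = -0.12763.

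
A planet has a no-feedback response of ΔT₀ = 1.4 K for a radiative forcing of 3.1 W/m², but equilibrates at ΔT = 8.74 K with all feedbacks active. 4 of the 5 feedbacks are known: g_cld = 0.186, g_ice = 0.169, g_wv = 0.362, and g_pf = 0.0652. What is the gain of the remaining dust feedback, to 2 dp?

Amplification A = ΔT/ΔT₀ = 8.74/1.4 = 6.243.
Total gain g = 1 − 1/A = 1 − 1/6.243 = 0.8398.
Known gains sum to 0.186 + 0.169 + 0.362 + 0.0652 = 0.7822.
g_dust = 0.8398 − 0.7822 = 0.06.

0.06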